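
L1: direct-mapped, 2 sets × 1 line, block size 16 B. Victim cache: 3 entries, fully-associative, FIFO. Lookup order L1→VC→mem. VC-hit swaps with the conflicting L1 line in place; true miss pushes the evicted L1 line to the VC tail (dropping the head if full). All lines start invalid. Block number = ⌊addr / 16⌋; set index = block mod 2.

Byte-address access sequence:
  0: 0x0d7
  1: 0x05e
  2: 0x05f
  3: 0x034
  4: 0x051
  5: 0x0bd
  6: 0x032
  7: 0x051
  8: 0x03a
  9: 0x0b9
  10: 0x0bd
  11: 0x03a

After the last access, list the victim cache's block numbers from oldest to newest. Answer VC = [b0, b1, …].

#0 0xd7→b13/s1 MISS; vc=[]
#1 0x5e→b5/s1 MISS; vc=[13]
#2 0x5f→b5/s1 L1-HIT; vc=[13]
#3 0x34→b3/s1 MISS; vc=[13,5]
#4 0x51→b5/s1 VC-HIT; vc=[13,3]
#5 0xbd→b11/s1 MISS; vc=[13,3,5]
#6 0x32→b3/s1 VC-HIT; vc=[13,11,5]
#7 0x51→b5/s1 VC-HIT; vc=[13,11,3]
#8 0x3a→b3/s1 VC-HIT; vc=[13,11,5]
#9 0xb9→b11/s1 VC-HIT; vc=[13,3,5]
#10 0xbd→b11/s1 L1-HIT; vc=[13,3,5]
#11 0x3a→b3/s1 VC-HIT; vc=[13,11,5]

VC = [13, 11, 5]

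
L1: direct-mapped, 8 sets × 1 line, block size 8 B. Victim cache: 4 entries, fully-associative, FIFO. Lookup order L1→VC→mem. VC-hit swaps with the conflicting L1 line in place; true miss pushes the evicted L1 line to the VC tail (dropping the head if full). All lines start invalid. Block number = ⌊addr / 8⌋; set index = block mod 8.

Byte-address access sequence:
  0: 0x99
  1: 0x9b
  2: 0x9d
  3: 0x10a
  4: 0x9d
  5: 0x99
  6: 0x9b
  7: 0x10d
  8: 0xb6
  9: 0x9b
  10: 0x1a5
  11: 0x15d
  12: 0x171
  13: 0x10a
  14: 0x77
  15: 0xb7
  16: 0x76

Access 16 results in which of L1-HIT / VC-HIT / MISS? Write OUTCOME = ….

#0 0x99→b19/s3 MISS; vc=[]
#1 0x9b→b19/s3 L1-HIT; vc=[]
#2 0x9d→b19/s3 L1-HIT; vc=[]
#3 0x10a→b33/s1 MISS; vc=[]
#4 0x9d→b19/s3 L1-HIT; vc=[]
#5 0x99→b19/s3 L1-HIT; vc=[]
#6 0x9b→b19/s3 L1-HIT; vc=[]
#7 0x10d→b33/s1 L1-HIT; vc=[]
#8 0xb6→b22/s6 MISS; vc=[]
#9 0x9b→b19/s3 L1-HIT; vc=[]
#10 0x1a5→b52/s4 MISS; vc=[]
#11 0x15d→b43/s3 MISS; vc=[19]
#12 0x171→b46/s6 MISS; vc=[19,22]
#13 0x10a→b33/s1 L1-HIT; vc=[19,22]
#14 0x77→b14/s6 MISS; vc=[19,22,46]
#15 0xb7→b22/s6 VC-HIT; vc=[19,14,46]
#16 0x76→b14/s6 VC-HIT; vc=[19,22,46]

OUTCOME = VC-HIT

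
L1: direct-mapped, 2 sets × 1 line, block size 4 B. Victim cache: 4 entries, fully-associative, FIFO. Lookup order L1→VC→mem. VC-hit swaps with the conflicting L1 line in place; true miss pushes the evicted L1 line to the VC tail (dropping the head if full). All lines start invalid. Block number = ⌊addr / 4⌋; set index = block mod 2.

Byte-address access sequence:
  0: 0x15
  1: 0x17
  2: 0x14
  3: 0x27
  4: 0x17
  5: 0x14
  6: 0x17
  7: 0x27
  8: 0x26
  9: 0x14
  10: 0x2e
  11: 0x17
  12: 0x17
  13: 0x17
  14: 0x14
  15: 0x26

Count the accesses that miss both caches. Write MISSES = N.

MISSES = 3

0: 0x15 (blk 5, set 1) → MISS  vc=[]
1: 0x17 (blk 5, set 1) → L1-HIT  vc=[]
2: 0x14 (blk 5, set 1) → L1-HIT  vc=[]
3: 0x27 (blk 9, set 1) → MISS  vc=[5]
4: 0x17 (blk 5, set 1) → VC-HIT  vc=[9]
5: 0x14 (blk 5, set 1) → L1-HIT  vc=[9]
6: 0x17 (blk 5, set 1) → L1-HIT  vc=[9]
7: 0x27 (blk 9, set 1) → VC-HIT  vc=[5]
8: 0x26 (blk 9, set 1) → L1-HIT  vc=[5]
9: 0x14 (blk 5, set 1) → VC-HIT  vc=[9]
10: 0x2e (blk 11, set 1) → MISS  vc=[9, 5]
11: 0x17 (blk 5, set 1) → VC-HIT  vc=[9, 11]
12: 0x17 (blk 5, set 1) → L1-HIT  vc=[9, 11]
13: 0x17 (blk 5, set 1) → L1-HIT  vc=[9, 11]
14: 0x14 (blk 5, set 1) → L1-HIT  vc=[9, 11]
15: 0x26 (blk 9, set 1) → VC-HIT  vc=[5, 11]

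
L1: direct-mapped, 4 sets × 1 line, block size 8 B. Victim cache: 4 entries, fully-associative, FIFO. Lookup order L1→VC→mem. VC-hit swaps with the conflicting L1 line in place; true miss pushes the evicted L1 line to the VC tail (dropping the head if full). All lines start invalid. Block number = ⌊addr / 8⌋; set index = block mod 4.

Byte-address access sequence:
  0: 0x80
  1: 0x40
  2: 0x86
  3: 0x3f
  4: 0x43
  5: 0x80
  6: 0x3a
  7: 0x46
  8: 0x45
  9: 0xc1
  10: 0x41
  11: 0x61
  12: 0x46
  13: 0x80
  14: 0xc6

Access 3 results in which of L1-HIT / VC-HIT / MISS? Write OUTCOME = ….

0: 0x80 (blk 16, set 0) → MISS  vc=[]
1: 0x40 (blk 8, set 0) → MISS  vc=[16]
2: 0x86 (blk 16, set 0) → VC-HIT  vc=[8]
3: 0x3f (blk 7, set 3) → MISS  vc=[8]
4: 0x43 (blk 8, set 0) → VC-HIT  vc=[16]
5: 0x80 (blk 16, set 0) → VC-HIT  vc=[8]
6: 0x3a (blk 7, set 3) → L1-HIT  vc=[8]
7: 0x46 (blk 8, set 0) → VC-HIT  vc=[16]
8: 0x45 (blk 8, set 0) → L1-HIT  vc=[16]
9: 0xc1 (blk 24, set 0) → MISS  vc=[16, 8]
10: 0x41 (blk 8, set 0) → VC-HIT  vc=[16, 24]
11: 0x61 (blk 12, set 0) → MISS  vc=[16, 24, 8]
12: 0x46 (blk 8, set 0) → VC-HIT  vc=[16, 24, 12]
13: 0x80 (blk 16, set 0) → VC-HIT  vc=[8, 24, 12]
14: 0xc6 (blk 24, set 0) → VC-HIT  vc=[8, 16, 12]

OUTCOME = MISS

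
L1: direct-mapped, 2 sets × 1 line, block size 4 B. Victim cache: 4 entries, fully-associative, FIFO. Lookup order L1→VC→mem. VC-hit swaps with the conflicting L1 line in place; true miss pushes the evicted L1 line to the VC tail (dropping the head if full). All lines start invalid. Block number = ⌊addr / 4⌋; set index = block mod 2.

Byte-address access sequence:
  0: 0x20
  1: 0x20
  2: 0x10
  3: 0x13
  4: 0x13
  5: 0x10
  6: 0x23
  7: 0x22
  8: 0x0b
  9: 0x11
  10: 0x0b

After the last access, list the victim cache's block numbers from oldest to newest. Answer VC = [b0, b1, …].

#0 0x20→b8/s0 MISS; vc=[]
#1 0x20→b8/s0 L1-HIT; vc=[]
#2 0x10→b4/s0 MISS; vc=[8]
#3 0x13→b4/s0 L1-HIT; vc=[8]
#4 0x13→b4/s0 L1-HIT; vc=[8]
#5 0x10→b4/s0 L1-HIT; vc=[8]
#6 0x23→b8/s0 VC-HIT; vc=[4]
#7 0x22→b8/s0 L1-HIT; vc=[4]
#8 0xb→b2/s0 MISS; vc=[4,8]
#9 0x11→b4/s0 VC-HIT; vc=[2,8]
#10 0xb→b2/s0 VC-HIT; vc=[4,8]

VC = [4, 8]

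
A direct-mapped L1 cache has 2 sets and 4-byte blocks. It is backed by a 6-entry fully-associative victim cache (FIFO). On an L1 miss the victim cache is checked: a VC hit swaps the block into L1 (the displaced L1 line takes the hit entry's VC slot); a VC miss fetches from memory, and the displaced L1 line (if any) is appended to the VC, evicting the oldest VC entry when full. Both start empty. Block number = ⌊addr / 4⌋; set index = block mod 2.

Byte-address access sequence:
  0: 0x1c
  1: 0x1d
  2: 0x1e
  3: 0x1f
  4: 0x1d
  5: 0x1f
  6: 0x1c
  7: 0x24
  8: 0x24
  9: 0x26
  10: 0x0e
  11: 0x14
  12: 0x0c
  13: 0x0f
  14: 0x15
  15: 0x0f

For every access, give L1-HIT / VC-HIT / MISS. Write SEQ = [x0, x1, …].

#0 0x1c→b7/s1 MISS; vc=[]
#1 0x1d→b7/s1 L1-HIT; vc=[]
#2 0x1e→b7/s1 L1-HIT; vc=[]
#3 0x1f→b7/s1 L1-HIT; vc=[]
#4 0x1d→b7/s1 L1-HIT; vc=[]
#5 0x1f→b7/s1 L1-HIT; vc=[]
#6 0x1c→b7/s1 L1-HIT; vc=[]
#7 0x24→b9/s1 MISS; vc=[7]
#8 0x24→b9/s1 L1-HIT; vc=[7]
#9 0x26→b9/s1 L1-HIT; vc=[7]
#10 0xe→b3/s1 MISS; vc=[7,9]
#11 0x14→b5/s1 MISS; vc=[7,9,3]
#12 0xc→b3/s1 VC-HIT; vc=[7,9,5]
#13 0xf→b3/s1 L1-HIT; vc=[7,9,5]
#14 0x15→b5/s1 VC-HIT; vc=[7,9,3]
#15 0xf→b3/s1 VC-HIT; vc=[7,9,5]

SEQ = [MISS, L1-HIT, L1-HIT, L1-HIT, L1-HIT, L1-HIT, L1-HIT, MISS, L1-HIT, L1-HIT, MISS, MISS, VC-HIT, L1-HIT, VC-HIT, VC-HIT]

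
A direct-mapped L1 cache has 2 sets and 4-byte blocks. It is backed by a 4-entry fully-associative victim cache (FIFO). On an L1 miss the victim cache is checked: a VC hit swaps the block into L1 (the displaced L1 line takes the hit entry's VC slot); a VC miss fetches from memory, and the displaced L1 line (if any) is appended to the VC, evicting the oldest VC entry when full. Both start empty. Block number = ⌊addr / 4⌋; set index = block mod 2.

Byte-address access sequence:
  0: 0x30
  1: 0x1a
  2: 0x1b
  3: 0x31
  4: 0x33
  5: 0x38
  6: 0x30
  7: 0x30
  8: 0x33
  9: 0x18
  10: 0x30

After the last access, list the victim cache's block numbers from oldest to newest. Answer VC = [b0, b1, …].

0: 0x30 (blk 12, set 0) → MISS  vc=[]
1: 0x1a (blk 6, set 0) → MISS  vc=[12]
2: 0x1b (blk 6, set 0) → L1-HIT  vc=[12]
3: 0x31 (blk 12, set 0) → VC-HIT  vc=[6]
4: 0x33 (blk 12, set 0) → L1-HIT  vc=[6]
5: 0x38 (blk 14, set 0) → MISS  vc=[6, 12]
6: 0x30 (blk 12, set 0) → VC-HIT  vc=[6, 14]
7: 0x30 (blk 12, set 0) → L1-HIT  vc=[6, 14]
8: 0x33 (blk 12, set 0) → L1-HIT  vc=[6, 14]
9: 0x18 (blk 6, set 0) → VC-HIT  vc=[12, 14]
10: 0x30 (blk 12, set 0) → VC-HIT  vc=[6, 14]

VC = [6, 14]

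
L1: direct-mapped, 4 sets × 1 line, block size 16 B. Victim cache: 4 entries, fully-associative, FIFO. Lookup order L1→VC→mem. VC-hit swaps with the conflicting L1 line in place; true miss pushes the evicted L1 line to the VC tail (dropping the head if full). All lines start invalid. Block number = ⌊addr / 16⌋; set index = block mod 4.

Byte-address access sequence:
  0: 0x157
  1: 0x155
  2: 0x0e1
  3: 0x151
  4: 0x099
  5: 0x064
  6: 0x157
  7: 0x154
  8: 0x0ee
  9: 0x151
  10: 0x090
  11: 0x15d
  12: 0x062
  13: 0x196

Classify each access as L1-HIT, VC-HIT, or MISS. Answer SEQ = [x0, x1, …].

#0 0x157→b21/s1 MISS; vc=[]
#1 0x155→b21/s1 L1-HIT; vc=[]
#2 0xe1→b14/s2 MISS; vc=[]
#3 0x151→b21/s1 L1-HIT; vc=[]
#4 0x99→b9/s1 MISS; vc=[21]
#5 0x64→b6/s2 MISS; vc=[21,14]
#6 0x157→b21/s1 VC-HIT; vc=[9,14]
#7 0x154→b21/s1 L1-HIT; vc=[9,14]
#8 0xee→b14/s2 VC-HIT; vc=[9,6]
#9 0x151→b21/s1 L1-HIT; vc=[9,6]
#10 0x90→b9/s1 VC-HIT; vc=[21,6]
#11 0x15d→b21/s1 VC-HIT; vc=[9,6]
#12 0x62→b6/s2 VC-HIT; vc=[9,14]
#13 0x196→b25/s1 MISS; vc=[9,14,21]

SEQ = [MISS, L1-HIT, MISS, L1-HIT, MISS, MISS, VC-HIT, L1-HIT, VC-HIT, L1-HIT, VC-HIT, VC-HIT, VC-HIT, MISS]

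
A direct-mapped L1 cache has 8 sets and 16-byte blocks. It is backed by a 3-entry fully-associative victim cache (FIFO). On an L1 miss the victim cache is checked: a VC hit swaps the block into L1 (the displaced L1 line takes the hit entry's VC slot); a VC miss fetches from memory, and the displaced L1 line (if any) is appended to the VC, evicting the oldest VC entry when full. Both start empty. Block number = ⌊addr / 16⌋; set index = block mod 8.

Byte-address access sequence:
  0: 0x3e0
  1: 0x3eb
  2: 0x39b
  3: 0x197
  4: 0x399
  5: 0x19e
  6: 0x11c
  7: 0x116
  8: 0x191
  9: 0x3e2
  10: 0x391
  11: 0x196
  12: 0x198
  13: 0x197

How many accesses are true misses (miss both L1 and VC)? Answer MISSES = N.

MISSES = 4

  [0] addr=0x3e0 blk=62 s=6: MISS | VC []
  [1] addr=0x3eb blk=62 s=6: L1-HIT | VC []
  [2] addr=0x39b blk=57 s=1: MISS | VC []
  [3] addr=0x197 blk=25 s=1: MISS | VC [57]
  [4] addr=0x399 blk=57 s=1: VC-HIT | VC [25]
  [5] addr=0x19e blk=25 s=1: VC-HIT | VC [57]
  [6] addr=0x11c blk=17 s=1: MISS | VC [57, 25]
  [7] addr=0x116 blk=17 s=1: L1-HIT | VC [57, 25]
  [8] addr=0x191 blk=25 s=1: VC-HIT | VC [57, 17]
  [9] addr=0x3e2 blk=62 s=6: L1-HIT | VC [57, 17]
  [10] addr=0x391 blk=57 s=1: VC-HIT | VC [25, 17]
  [11] addr=0x196 blk=25 s=1: VC-HIT | VC [57, 17]
  [12] addr=0x198 blk=25 s=1: L1-HIT | VC [57, 17]
  [13] addr=0x197 blk=25 s=1: L1-HIT | VC [57, 17]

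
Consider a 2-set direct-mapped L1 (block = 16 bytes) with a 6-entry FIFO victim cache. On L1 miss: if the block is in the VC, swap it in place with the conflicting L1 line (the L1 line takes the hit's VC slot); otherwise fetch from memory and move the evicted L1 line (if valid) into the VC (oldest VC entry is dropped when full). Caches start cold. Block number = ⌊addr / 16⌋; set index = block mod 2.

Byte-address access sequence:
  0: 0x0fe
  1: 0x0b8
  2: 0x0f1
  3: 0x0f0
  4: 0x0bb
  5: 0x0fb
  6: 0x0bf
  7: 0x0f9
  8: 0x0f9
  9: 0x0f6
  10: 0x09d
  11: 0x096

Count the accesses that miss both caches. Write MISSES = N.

  [0] addr=0xfe blk=15 s=1: MISS | VC []
  [1] addr=0xb8 blk=11 s=1: MISS | VC [15]
  [2] addr=0xf1 blk=15 s=1: VC-HIT | VC [11]
  [3] addr=0xf0 blk=15 s=1: L1-HIT | VC [11]
  [4] addr=0xbb blk=11 s=1: VC-HIT | VC [15]
  [5] addr=0xfb blk=15 s=1: VC-HIT | VC [11]
  [6] addr=0xbf blk=11 s=1: VC-HIT | VC [15]
  [7] addr=0xf9 blk=15 s=1: VC-HIT | VC [11]
  [8] addr=0xf9 blk=15 s=1: L1-HIT | VC [11]
  [9] addr=0xf6 blk=15 s=1: L1-HIT | VC [11]
  [10] addr=0x9d blk=9 s=1: MISS | VC [11, 15]
  [11] addr=0x96 blk=9 s=1: L1-HIT | VC [11, 15]

MISSES = 3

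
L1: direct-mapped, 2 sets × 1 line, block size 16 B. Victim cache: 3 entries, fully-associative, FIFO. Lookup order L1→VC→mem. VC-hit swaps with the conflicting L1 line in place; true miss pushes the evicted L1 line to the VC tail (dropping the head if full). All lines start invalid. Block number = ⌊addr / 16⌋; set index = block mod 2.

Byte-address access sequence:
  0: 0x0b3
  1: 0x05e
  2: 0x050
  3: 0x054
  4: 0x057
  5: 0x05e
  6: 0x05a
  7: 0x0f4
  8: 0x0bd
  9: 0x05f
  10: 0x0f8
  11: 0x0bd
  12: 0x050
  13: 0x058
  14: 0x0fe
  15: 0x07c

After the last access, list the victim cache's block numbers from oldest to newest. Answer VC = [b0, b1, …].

#0 0xb3→b11/s1 MISS; vc=[]
#1 0x5e→b5/s1 MISS; vc=[11]
#2 0x50→b5/s1 L1-HIT; vc=[11]
#3 0x54→b5/s1 L1-HIT; vc=[11]
#4 0x57→b5/s1 L1-HIT; vc=[11]
#5 0x5e→b5/s1 L1-HIT; vc=[11]
#6 0x5a→b5/s1 L1-HIT; vc=[11]
#7 0xf4→b15/s1 MISS; vc=[11,5]
#8 0xbd→b11/s1 VC-HIT; vc=[15,5]
#9 0x5f→b5/s1 VC-HIT; vc=[15,11]
#10 0xf8→b15/s1 VC-HIT; vc=[5,11]
#11 0xbd→b11/s1 VC-HIT; vc=[5,15]
#12 0x50→b5/s1 VC-HIT; vc=[11,15]
#13 0x58→b5/s1 L1-HIT; vc=[11,15]
#14 0xfe→b15/s1 VC-HIT; vc=[11,5]
#15 0x7c→b7/s1 MISS; vc=[11,5,15]

VC = [11, 5, 15]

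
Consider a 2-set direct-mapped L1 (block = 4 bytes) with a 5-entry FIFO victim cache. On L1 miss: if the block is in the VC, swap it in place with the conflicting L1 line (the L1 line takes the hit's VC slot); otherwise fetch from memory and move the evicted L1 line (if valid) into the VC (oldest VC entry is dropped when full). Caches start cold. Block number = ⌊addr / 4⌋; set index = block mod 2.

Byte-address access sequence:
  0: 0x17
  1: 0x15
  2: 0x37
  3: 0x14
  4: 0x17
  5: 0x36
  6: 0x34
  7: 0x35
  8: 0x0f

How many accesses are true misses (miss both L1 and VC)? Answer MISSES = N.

MISSES = 3

  [0] addr=0x17 blk=5 s=1: MISS | VC []
  [1] addr=0x15 blk=5 s=1: L1-HIT | VC []
  [2] addr=0x37 blk=13 s=1: MISS | VC [5]
  [3] addr=0x14 blk=5 s=1: VC-HIT | VC [13]
  [4] addr=0x17 blk=5 s=1: L1-HIT | VC [13]
  [5] addr=0x36 blk=13 s=1: VC-HIT | VC [5]
  [6] addr=0x34 blk=13 s=1: L1-HIT | VC [5]
  [7] addr=0x35 blk=13 s=1: L1-HIT | VC [5]
  [8] addr=0xf blk=3 s=1: MISS | VC [5, 13]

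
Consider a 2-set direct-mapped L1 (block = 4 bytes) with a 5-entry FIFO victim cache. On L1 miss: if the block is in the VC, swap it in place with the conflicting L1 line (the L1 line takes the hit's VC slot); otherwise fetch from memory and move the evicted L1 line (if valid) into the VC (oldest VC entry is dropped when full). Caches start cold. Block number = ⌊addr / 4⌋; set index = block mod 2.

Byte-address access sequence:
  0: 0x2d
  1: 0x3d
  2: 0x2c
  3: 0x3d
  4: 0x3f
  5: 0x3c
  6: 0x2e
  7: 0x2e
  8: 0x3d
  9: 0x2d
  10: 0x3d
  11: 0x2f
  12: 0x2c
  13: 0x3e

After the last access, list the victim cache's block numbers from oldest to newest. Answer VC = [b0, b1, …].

0: 0x2d (blk 11, set 1) → MISS  vc=[]
1: 0x3d (blk 15, set 1) → MISS  vc=[11]
2: 0x2c (blk 11, set 1) → VC-HIT  vc=[15]
3: 0x3d (blk 15, set 1) → VC-HIT  vc=[11]
4: 0x3f (blk 15, set 1) → L1-HIT  vc=[11]
5: 0x3c (blk 15, set 1) → L1-HIT  vc=[11]
6: 0x2e (blk 11, set 1) → VC-HIT  vc=[15]
7: 0x2e (blk 11, set 1) → L1-HIT  vc=[15]
8: 0x3d (blk 15, set 1) → VC-HIT  vc=[11]
9: 0x2d (blk 11, set 1) → VC-HIT  vc=[15]
10: 0x3d (blk 15, set 1) → VC-HIT  vc=[11]
11: 0x2f (blk 11, set 1) → VC-HIT  vc=[15]
12: 0x2c (blk 11, set 1) → L1-HIT  vc=[15]
13: 0x3e (blk 15, set 1) → VC-HIT  vc=[11]

VC = [11]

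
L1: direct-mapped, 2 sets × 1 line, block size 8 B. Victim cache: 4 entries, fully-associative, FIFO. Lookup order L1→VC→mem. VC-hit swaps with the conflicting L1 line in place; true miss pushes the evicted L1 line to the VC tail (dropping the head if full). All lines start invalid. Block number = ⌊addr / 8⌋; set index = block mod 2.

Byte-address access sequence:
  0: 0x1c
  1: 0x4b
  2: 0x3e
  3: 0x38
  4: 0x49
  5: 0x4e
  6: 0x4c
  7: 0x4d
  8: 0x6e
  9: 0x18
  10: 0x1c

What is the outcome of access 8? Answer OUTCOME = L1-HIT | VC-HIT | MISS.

0: 0x1c (blk 3, set 1) → MISS  vc=[]
1: 0x4b (blk 9, set 1) → MISS  vc=[3]
2: 0x3e (blk 7, set 1) → MISS  vc=[3, 9]
3: 0x38 (blk 7, set 1) → L1-HIT  vc=[3, 9]
4: 0x49 (blk 9, set 1) → VC-HIT  vc=[3, 7]
5: 0x4e (blk 9, set 1) → L1-HIT  vc=[3, 7]
6: 0x4c (blk 9, set 1) → L1-HIT  vc=[3, 7]
7: 0x4d (blk 9, set 1) → L1-HIT  vc=[3, 7]
8: 0x6e (blk 13, set 1) → MISS  vc=[3, 7, 9]
9: 0x18 (blk 3, set 1) → VC-HIT  vc=[13, 7, 9]
10: 0x1c (blk 3, set 1) → L1-HIT  vc=[13, 7, 9]

OUTCOME = MISS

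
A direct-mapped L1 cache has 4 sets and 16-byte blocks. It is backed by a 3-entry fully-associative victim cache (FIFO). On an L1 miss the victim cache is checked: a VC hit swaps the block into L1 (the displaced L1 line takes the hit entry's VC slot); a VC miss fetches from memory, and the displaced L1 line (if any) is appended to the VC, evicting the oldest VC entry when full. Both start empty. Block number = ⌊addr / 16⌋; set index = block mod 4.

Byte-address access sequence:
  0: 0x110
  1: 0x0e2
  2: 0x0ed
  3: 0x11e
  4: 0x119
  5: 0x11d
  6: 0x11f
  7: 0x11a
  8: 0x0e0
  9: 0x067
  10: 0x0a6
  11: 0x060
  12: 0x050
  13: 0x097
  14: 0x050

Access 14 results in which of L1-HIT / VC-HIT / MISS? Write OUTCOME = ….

0: 0x110 (blk 17, set 1) → MISS  vc=[]
1: 0xe2 (blk 14, set 2) → MISS  vc=[]
2: 0xed (blk 14, set 2) → L1-HIT  vc=[]
3: 0x11e (blk 17, set 1) → L1-HIT  vc=[]
4: 0x119 (blk 17, set 1) → L1-HIT  vc=[]
5: 0x11d (blk 17, set 1) → L1-HIT  vc=[]
6: 0x11f (blk 17, set 1) → L1-HIT  vc=[]
7: 0x11a (blk 17, set 1) → L1-HIT  vc=[]
8: 0xe0 (blk 14, set 2) → L1-HIT  vc=[]
9: 0x67 (blk 6, set 2) → MISS  vc=[14]
10: 0xa6 (blk 10, set 2) → MISS  vc=[14, 6]
11: 0x60 (blk 6, set 2) → VC-HIT  vc=[14, 10]
12: 0x50 (blk 5, set 1) → MISS  vc=[14, 10, 17]
13: 0x97 (blk 9, set 1) → MISS  vc=[10, 17, 5]
14: 0x50 (blk 5, set 1) → VC-HIT  vc=[10, 17, 9]

OUTCOME = VC-HIT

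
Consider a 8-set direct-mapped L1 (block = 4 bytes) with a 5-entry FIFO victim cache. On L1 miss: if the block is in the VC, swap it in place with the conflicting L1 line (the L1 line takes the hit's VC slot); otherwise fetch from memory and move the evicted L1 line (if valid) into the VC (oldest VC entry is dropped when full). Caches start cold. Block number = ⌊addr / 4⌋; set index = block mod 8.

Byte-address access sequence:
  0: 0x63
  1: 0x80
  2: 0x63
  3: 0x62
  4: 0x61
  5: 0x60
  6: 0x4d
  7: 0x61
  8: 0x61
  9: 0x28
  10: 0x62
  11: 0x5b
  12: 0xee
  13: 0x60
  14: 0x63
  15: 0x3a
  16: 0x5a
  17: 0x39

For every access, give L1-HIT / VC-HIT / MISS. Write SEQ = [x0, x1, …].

  [0] addr=0x63 blk=24 s=0: MISS | VC []
  [1] addr=0x80 blk=32 s=0: MISS | VC [24]
  [2] addr=0x63 blk=24 s=0: VC-HIT | VC [32]
  [3] addr=0x62 blk=24 s=0: L1-HIT | VC [32]
  [4] addr=0x61 blk=24 s=0: L1-HIT | VC [32]
  [5] addr=0x60 blk=24 s=0: L1-HIT | VC [32]
  [6] addr=0x4d blk=19 s=3: MISS | VC [32]
  [7] addr=0x61 blk=24 s=0: L1-HIT | VC [32]
  [8] addr=0x61 blk=24 s=0: L1-HIT | VC [32]
  [9] addr=0x28 blk=10 s=2: MISS | VC [32]
  [10] addr=0x62 blk=24 s=0: L1-HIT | VC [32]
  [11] addr=0x5b blk=22 s=6: MISS | VC [32]
  [12] addr=0xee blk=59 s=3: MISS | VC [32, 19]
  [13] addr=0x60 blk=24 s=0: L1-HIT | VC [32, 19]
  [14] addr=0x63 blk=24 s=0: L1-HIT | VC [32, 19]
  [15] addr=0x3a blk=14 s=6: MISS | VC [32, 19, 22]
  [16] addr=0x5a blk=22 s=6: VC-HIT | VC [32, 19, 14]
  [17] addr=0x39 blk=14 s=6: VC-HIT | VC [32, 19, 22]

SEQ = [MISS, MISS, VC-HIT, L1-HIT, L1-HIT, L1-HIT, MISS, L1-HIT, L1-HIT, MISS, L1-HIT, MISS, MISS, L1-HIT, L1-HIT, MISS, VC-HIT, VC-HIT]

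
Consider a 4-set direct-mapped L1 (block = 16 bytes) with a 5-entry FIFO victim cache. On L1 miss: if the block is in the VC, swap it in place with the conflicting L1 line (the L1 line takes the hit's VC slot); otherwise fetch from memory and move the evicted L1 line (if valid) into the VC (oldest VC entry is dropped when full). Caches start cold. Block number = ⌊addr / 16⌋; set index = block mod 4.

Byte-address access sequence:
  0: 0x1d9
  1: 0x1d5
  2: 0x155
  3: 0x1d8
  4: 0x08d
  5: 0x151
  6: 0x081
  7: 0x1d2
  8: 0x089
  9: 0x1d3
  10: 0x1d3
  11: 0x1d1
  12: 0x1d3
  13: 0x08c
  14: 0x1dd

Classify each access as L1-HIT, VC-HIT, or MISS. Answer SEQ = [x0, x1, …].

  [0] addr=0x1d9 blk=29 s=1: MISS | VC []
  [1] addr=0x1d5 blk=29 s=1: L1-HIT | VC []
  [2] addr=0x155 blk=21 s=1: MISS | VC [29]
  [3] addr=0x1d8 blk=29 s=1: VC-HIT | VC [21]
  [4] addr=0x8d blk=8 s=0: MISS | VC [21]
  [5] addr=0x151 blk=21 s=1: VC-HIT | VC [29]
  [6] addr=0x81 blk=8 s=0: L1-HIT | VC [29]
  [7] addr=0x1d2 blk=29 s=1: VC-HIT | VC [21]
  [8] addr=0x89 blk=8 s=0: L1-HIT | VC [21]
  [9] addr=0x1d3 blk=29 s=1: L1-HIT | VC [21]
  [10] addr=0x1d3 blk=29 s=1: L1-HIT | VC [21]
  [11] addr=0x1d1 blk=29 s=1: L1-HIT | VC [21]
  [12] addr=0x1d3 blk=29 s=1: L1-HIT | VC [21]
  [13] addr=0x8c blk=8 s=0: L1-HIT | VC [21]
  [14] addr=0x1dd blk=29 s=1: L1-HIT | VC [21]

SEQ = [MISS, L1-HIT, MISS, VC-HIT, MISS, VC-HIT, L1-HIT, VC-HIT, L1-HIT, L1-HIT, L1-HIT, L1-HIT, L1-HIT, L1-HIT, L1-HIT]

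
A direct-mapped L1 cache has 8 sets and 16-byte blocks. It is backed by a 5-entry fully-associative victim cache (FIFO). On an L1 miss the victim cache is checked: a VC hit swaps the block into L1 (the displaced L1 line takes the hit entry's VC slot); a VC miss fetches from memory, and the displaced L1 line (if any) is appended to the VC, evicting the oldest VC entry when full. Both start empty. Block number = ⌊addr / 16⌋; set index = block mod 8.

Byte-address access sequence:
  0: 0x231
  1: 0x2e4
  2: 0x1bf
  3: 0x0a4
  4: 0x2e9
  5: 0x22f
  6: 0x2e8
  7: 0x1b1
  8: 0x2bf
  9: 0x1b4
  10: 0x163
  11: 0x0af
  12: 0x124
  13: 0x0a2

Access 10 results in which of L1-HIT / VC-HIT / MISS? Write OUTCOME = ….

OUTCOME = MISS

#0 0x231→b35/s3 MISS; vc=[]
#1 0x2e4→b46/s6 MISS; vc=[]
#2 0x1bf→b27/s3 MISS; vc=[35]
#3 0xa4→b10/s2 MISS; vc=[35]
#4 0x2e9→b46/s6 L1-HIT; vc=[35]
#5 0x22f→b34/s2 MISS; vc=[35,10]
#6 0x2e8→b46/s6 L1-HIT; vc=[35,10]
#7 0x1b1→b27/s3 L1-HIT; vc=[35,10]
#8 0x2bf→b43/s3 MISS; vc=[35,10,27]
#9 0x1b4→b27/s3 VC-HIT; vc=[35,10,43]
#10 0x163→b22/s6 MISS; vc=[35,10,43,46]
#11 0xaf→b10/s2 VC-HIT; vc=[35,34,43,46]
#12 0x124→b18/s2 MISS; vc=[35,34,43,46,10]
#13 0xa2→b10/s2 VC-HIT; vc=[35,34,43,46,18]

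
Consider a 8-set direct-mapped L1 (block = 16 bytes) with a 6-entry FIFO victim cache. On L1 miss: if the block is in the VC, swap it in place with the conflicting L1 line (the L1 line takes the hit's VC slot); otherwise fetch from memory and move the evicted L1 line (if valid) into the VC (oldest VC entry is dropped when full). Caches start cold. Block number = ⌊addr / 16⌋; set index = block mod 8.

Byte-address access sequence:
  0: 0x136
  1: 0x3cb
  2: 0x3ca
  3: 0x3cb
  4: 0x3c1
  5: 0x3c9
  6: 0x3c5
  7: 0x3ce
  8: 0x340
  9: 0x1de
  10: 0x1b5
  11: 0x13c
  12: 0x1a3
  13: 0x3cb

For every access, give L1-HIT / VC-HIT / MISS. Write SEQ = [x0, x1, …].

SEQ = [MISS, MISS, L1-HIT, L1-HIT, L1-HIT, L1-HIT, L1-HIT, L1-HIT, MISS, MISS, MISS, VC-HIT, MISS, VC-HIT]

#0 0x136→b19/s3 MISS; vc=[]
#1 0x3cb→b60/s4 MISS; vc=[]
#2 0x3ca→b60/s4 L1-HIT; vc=[]
#3 0x3cb→b60/s4 L1-HIT; vc=[]
#4 0x3c1→b60/s4 L1-HIT; vc=[]
#5 0x3c9→b60/s4 L1-HIT; vc=[]
#6 0x3c5→b60/s4 L1-HIT; vc=[]
#7 0x3ce→b60/s4 L1-HIT; vc=[]
#8 0x340→b52/s4 MISS; vc=[60]
#9 0x1de→b29/s5 MISS; vc=[60]
#10 0x1b5→b27/s3 MISS; vc=[60,19]
#11 0x13c→b19/s3 VC-HIT; vc=[60,27]
#12 0x1a3→b26/s2 MISS; vc=[60,27]
#13 0x3cb→b60/s4 VC-HIT; vc=[52,27]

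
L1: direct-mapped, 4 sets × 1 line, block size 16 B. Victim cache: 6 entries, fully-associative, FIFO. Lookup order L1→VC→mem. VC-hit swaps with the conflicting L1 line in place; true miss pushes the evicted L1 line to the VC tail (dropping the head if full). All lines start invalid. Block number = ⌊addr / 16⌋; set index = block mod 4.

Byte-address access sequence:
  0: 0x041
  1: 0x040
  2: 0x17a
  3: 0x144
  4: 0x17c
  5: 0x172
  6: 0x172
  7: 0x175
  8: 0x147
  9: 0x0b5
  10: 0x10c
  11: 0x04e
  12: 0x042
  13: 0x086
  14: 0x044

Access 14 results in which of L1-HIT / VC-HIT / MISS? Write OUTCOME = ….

0: 0x41 (blk 4, set 0) → MISS  vc=[]
1: 0x40 (blk 4, set 0) → L1-HIT  vc=[]
2: 0x17a (blk 23, set 3) → MISS  vc=[]
3: 0x144 (blk 20, set 0) → MISS  vc=[4]
4: 0x17c (blk 23, set 3) → L1-HIT  vc=[4]
5: 0x172 (blk 23, set 3) → L1-HIT  vc=[4]
6: 0x172 (blk 23, set 3) → L1-HIT  vc=[4]
7: 0x175 (blk 23, set 3) → L1-HIT  vc=[4]
8: 0x147 (blk 20, set 0) → L1-HIT  vc=[4]
9: 0xb5 (blk 11, set 3) → MISS  vc=[4, 23]
10: 0x10c (blk 16, set 0) → MISS  vc=[4, 23, 20]
11: 0x4e (blk 4, set 0) → VC-HIT  vc=[16, 23, 20]
12: 0x42 (blk 4, set 0) → L1-HIT  vc=[16, 23, 20]
13: 0x86 (blk 8, set 0) → MISS  vc=[16, 23, 20, 4]
14: 0x44 (blk 4, set 0) → VC-HIT  vc=[16, 23, 20, 8]

OUTCOME = VC-HIT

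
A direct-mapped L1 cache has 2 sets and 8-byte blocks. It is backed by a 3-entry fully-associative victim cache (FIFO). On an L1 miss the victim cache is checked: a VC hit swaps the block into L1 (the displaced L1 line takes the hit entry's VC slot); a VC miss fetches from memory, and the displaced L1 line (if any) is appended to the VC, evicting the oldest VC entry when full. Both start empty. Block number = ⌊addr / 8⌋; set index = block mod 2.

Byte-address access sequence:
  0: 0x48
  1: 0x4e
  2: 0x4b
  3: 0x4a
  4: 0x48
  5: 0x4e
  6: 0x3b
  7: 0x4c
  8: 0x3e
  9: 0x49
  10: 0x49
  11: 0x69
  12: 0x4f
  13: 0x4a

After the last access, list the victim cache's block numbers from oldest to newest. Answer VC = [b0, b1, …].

VC = [7, 13]

  [0] addr=0x48 blk=9 s=1: MISS | VC []
  [1] addr=0x4e blk=9 s=1: L1-HIT | VC []
  [2] addr=0x4b blk=9 s=1: L1-HIT | VC []
  [3] addr=0x4a blk=9 s=1: L1-HIT | VC []
  [4] addr=0x48 blk=9 s=1: L1-HIT | VC []
  [5] addr=0x4e blk=9 s=1: L1-HIT | VC []
  [6] addr=0x3b blk=7 s=1: MISS | VC [9]
  [7] addr=0x4c blk=9 s=1: VC-HIT | VC [7]
  [8] addr=0x3e blk=7 s=1: VC-HIT | VC [9]
  [9] addr=0x49 blk=9 s=1: VC-HIT | VC [7]
  [10] addr=0x49 blk=9 s=1: L1-HIT | VC [7]
  [11] addr=0x69 blk=13 s=1: MISS | VC [7, 9]
  [12] addr=0x4f blk=9 s=1: VC-HIT | VC [7, 13]
  [13] addr=0x4a blk=9 s=1: L1-HIT | VC [7, 13]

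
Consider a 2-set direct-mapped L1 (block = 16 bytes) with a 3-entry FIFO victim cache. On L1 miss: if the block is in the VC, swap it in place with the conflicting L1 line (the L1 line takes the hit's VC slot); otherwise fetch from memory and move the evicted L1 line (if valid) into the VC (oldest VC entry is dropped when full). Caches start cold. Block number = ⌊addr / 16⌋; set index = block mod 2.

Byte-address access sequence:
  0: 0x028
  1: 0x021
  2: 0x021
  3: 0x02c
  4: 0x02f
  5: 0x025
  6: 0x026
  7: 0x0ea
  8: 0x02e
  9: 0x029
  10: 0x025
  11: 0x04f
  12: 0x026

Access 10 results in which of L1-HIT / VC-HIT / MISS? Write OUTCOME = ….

  [0] addr=0x28 blk=2 s=0: MISS | VC []
  [1] addr=0x21 blk=2 s=0: L1-HIT | VC []
  [2] addr=0x21 blk=2 s=0: L1-HIT | VC []
  [3] addr=0x2c blk=2 s=0: L1-HIT | VC []
  [4] addr=0x2f blk=2 s=0: L1-HIT | VC []
  [5] addr=0x25 blk=2 s=0: L1-HIT | VC []
  [6] addr=0x26 blk=2 s=0: L1-HIT | VC []
  [7] addr=0xea blk=14 s=0: MISS | VC [2]
  [8] addr=0x2e blk=2 s=0: VC-HIT | VC [14]
  [9] addr=0x29 blk=2 s=0: L1-HIT | VC [14]
  [10] addr=0x25 blk=2 s=0: L1-HIT | VC [14]
  [11] addr=0x4f blk=4 s=0: MISS | VC [14, 2]
  [12] addr=0x26 blk=2 s=0: VC-HIT | VC [14, 4]

OUTCOME = L1-HIT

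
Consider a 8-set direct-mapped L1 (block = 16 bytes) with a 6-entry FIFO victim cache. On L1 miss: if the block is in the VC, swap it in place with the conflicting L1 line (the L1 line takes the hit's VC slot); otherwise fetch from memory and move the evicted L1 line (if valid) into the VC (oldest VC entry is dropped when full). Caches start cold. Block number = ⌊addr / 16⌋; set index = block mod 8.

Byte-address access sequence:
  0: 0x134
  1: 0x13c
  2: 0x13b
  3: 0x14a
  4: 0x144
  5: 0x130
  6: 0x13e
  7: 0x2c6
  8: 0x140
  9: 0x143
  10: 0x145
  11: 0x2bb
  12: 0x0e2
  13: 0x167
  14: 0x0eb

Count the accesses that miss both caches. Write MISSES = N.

MISSES = 6

#0 0x134→b19/s3 MISS; vc=[]
#1 0x13c→b19/s3 L1-HIT; vc=[]
#2 0x13b→b19/s3 L1-HIT; vc=[]
#3 0x14a→b20/s4 MISS; vc=[]
#4 0x144→b20/s4 L1-HIT; vc=[]
#5 0x130→b19/s3 L1-HIT; vc=[]
#6 0x13e→b19/s3 L1-HIT; vc=[]
#7 0x2c6→b44/s4 MISS; vc=[20]
#8 0x140→b20/s4 VC-HIT; vc=[44]
#9 0x143→b20/s4 L1-HIT; vc=[44]
#10 0x145→b20/s4 L1-HIT; vc=[44]
#11 0x2bb→b43/s3 MISS; vc=[44,19]
#12 0xe2→b14/s6 MISS; vc=[44,19]
#13 0x167→b22/s6 MISS; vc=[44,19,14]
#14 0xeb→b14/s6 VC-HIT; vc=[44,19,22]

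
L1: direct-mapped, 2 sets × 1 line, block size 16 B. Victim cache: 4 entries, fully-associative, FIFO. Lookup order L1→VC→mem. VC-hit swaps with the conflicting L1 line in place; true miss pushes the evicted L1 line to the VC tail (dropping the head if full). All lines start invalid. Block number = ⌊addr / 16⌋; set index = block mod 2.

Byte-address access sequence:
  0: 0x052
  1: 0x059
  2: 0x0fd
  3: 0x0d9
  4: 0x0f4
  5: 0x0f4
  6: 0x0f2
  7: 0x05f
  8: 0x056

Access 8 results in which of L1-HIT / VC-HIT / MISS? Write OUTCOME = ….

#0 0x52→b5/s1 MISS; vc=[]
#1 0x59→b5/s1 L1-HIT; vc=[]
#2 0xfd→b15/s1 MISS; vc=[5]
#3 0xd9→b13/s1 MISS; vc=[5,15]
#4 0xf4→b15/s1 VC-HIT; vc=[5,13]
#5 0xf4→b15/s1 L1-HIT; vc=[5,13]
#6 0xf2→b15/s1 L1-HIT; vc=[5,13]
#7 0x5f→b5/s1 VC-HIT; vc=[15,13]
#8 0x56→b5/s1 L1-HIT; vc=[15,13]

OUTCOME = L1-HIT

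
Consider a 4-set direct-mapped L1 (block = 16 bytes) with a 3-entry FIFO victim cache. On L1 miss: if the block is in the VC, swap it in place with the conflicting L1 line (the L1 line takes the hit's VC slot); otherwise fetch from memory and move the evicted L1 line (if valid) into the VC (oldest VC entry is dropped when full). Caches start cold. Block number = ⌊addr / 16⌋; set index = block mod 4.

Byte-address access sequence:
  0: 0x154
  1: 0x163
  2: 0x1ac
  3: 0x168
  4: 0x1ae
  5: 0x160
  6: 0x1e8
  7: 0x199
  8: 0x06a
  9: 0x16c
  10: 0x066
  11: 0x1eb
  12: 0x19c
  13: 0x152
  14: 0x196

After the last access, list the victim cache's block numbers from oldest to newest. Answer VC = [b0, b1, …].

VC = [22, 21, 6]

0: 0x154 (blk 21, set 1) → MISS  vc=[]
1: 0x163 (blk 22, set 2) → MISS  vc=[]
2: 0x1ac (blk 26, set 2) → MISS  vc=[22]
3: 0x168 (blk 22, set 2) → VC-HIT  vc=[26]
4: 0x1ae (blk 26, set 2) → VC-HIT  vc=[22]
5: 0x160 (blk 22, set 2) → VC-HIT  vc=[26]
6: 0x1e8 (blk 30, set 2) → MISS  vc=[26, 22]
7: 0x199 (blk 25, set 1) → MISS  vc=[26, 22, 21]
8: 0x6a (blk 6, set 2) → MISS  vc=[22, 21, 30]
9: 0x16c (blk 22, set 2) → VC-HIT  vc=[6, 21, 30]
10: 0x66 (blk 6, set 2) → VC-HIT  vc=[22, 21, 30]
11: 0x1eb (blk 30, set 2) → VC-HIT  vc=[22, 21, 6]
12: 0x19c (blk 25, set 1) → L1-HIT  vc=[22, 21, 6]
13: 0x152 (blk 21, set 1) → VC-HIT  vc=[22, 25, 6]
14: 0x196 (blk 25, set 1) → VC-HIT  vc=[22, 21, 6]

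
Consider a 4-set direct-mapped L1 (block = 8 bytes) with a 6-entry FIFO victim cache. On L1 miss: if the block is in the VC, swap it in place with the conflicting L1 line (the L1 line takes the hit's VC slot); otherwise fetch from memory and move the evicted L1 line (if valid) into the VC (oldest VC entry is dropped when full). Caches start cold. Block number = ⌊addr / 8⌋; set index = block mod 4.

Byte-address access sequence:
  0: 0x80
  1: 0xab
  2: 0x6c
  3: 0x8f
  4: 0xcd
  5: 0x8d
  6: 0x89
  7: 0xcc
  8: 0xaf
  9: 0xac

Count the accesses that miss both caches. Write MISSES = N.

0: 0x80 (blk 16, set 0) → MISS  vc=[]
1: 0xab (blk 21, set 1) → MISS  vc=[]
2: 0x6c (blk 13, set 1) → MISS  vc=[21]
3: 0x8f (blk 17, set 1) → MISS  vc=[21, 13]
4: 0xcd (blk 25, set 1) → MISS  vc=[21, 13, 17]
5: 0x8d (blk 17, set 1) → VC-HIT  vc=[21, 13, 25]
6: 0x89 (blk 17, set 1) → L1-HIT  vc=[21, 13, 25]
7: 0xcc (blk 25, set 1) → VC-HIT  vc=[21, 13, 17]
8: 0xaf (blk 21, set 1) → VC-HIT  vc=[25, 13, 17]
9: 0xac (blk 21, set 1) → L1-HIT  vc=[25, 13, 17]

MISSES = 5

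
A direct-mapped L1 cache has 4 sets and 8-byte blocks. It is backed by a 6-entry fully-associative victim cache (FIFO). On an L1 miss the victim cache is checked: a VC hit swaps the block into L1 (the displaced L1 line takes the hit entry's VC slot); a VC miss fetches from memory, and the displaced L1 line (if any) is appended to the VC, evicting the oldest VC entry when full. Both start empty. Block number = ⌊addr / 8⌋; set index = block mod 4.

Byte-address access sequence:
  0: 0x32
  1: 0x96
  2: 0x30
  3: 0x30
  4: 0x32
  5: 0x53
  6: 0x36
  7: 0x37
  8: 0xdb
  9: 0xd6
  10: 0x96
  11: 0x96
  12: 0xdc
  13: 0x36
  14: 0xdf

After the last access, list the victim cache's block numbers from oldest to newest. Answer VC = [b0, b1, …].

0: 0x32 (blk 6, set 2) → MISS  vc=[]
1: 0x96 (blk 18, set 2) → MISS  vc=[6]
2: 0x30 (blk 6, set 2) → VC-HIT  vc=[18]
3: 0x30 (blk 6, set 2) → L1-HIT  vc=[18]
4: 0x32 (blk 6, set 2) → L1-HIT  vc=[18]
5: 0x53 (blk 10, set 2) → MISS  vc=[18, 6]
6: 0x36 (blk 6, set 2) → VC-HIT  vc=[18, 10]
7: 0x37 (blk 6, set 2) → L1-HIT  vc=[18, 10]
8: 0xdb (blk 27, set 3) → MISS  vc=[18, 10]
9: 0xd6 (blk 26, set 2) → MISS  vc=[18, 10, 6]
10: 0x96 (blk 18, set 2) → VC-HIT  vc=[26, 10, 6]
11: 0x96 (blk 18, set 2) → L1-HIT  vc=[26, 10, 6]
12: 0xdc (blk 27, set 3) → L1-HIT  vc=[26, 10, 6]
13: 0x36 (blk 6, set 2) → VC-HIT  vc=[26, 10, 18]
14: 0xdf (blk 27, set 3) → L1-HIT  vc=[26, 10, 18]

VC = [26, 10, 18]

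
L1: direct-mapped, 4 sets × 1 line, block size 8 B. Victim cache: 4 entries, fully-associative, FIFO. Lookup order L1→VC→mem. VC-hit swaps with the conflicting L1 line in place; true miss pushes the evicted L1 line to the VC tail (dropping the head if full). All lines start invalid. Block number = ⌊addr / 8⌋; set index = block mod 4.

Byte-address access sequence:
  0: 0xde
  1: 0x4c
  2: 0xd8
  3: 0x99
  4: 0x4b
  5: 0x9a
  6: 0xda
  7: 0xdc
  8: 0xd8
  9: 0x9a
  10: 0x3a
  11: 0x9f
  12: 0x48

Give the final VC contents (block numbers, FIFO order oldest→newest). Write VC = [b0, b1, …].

VC = [27, 7]

#0 0xde→b27/s3 MISS; vc=[]
#1 0x4c→b9/s1 MISS; vc=[]
#2 0xd8→b27/s3 L1-HIT; vc=[]
#3 0x99→b19/s3 MISS; vc=[27]
#4 0x4b→b9/s1 L1-HIT; vc=[27]
#5 0x9a→b19/s3 L1-HIT; vc=[27]
#6 0xda→b27/s3 VC-HIT; vc=[19]
#7 0xdc→b27/s3 L1-HIT; vc=[19]
#8 0xd8→b27/s3 L1-HIT; vc=[19]
#9 0x9a→b19/s3 VC-HIT; vc=[27]
#10 0x3a→b7/s3 MISS; vc=[27,19]
#11 0x9f→b19/s3 VC-HIT; vc=[27,7]
#12 0x48→b9/s1 L1-HIT; vc=[27,7]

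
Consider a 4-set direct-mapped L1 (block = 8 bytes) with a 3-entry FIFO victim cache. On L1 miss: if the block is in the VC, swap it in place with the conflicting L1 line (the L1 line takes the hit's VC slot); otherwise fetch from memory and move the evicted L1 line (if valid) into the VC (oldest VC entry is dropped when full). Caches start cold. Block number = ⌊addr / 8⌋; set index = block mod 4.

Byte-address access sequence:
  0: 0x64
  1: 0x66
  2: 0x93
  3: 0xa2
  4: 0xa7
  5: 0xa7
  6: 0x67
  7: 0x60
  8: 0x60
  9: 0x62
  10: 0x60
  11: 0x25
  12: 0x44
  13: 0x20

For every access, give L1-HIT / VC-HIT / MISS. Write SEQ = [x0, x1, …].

#0 0x64→b12/s0 MISS; vc=[]
#1 0x66→b12/s0 L1-HIT; vc=[]
#2 0x93→b18/s2 MISS; vc=[]
#3 0xa2→b20/s0 MISS; vc=[12]
#4 0xa7→b20/s0 L1-HIT; vc=[12]
#5 0xa7→b20/s0 L1-HIT; vc=[12]
#6 0x67→b12/s0 VC-HIT; vc=[20]
#7 0x60→b12/s0 L1-HIT; vc=[20]
#8 0x60→b12/s0 L1-HIT; vc=[20]
#9 0x62→b12/s0 L1-HIT; vc=[20]
#10 0x60→b12/s0 L1-HIT; vc=[20]
#11 0x25→b4/s0 MISS; vc=[20,12]
#12 0x44→b8/s0 MISS; vc=[20,12,4]
#13 0x20→b4/s0 VC-HIT; vc=[20,12,8]

SEQ = [MISS, L1-HIT, MISS, MISS, L1-HIT, L1-HIT, VC-HIT, L1-HIT, L1-HIT, L1-HIT, L1-HIT, MISS, MISS, VC-HIT]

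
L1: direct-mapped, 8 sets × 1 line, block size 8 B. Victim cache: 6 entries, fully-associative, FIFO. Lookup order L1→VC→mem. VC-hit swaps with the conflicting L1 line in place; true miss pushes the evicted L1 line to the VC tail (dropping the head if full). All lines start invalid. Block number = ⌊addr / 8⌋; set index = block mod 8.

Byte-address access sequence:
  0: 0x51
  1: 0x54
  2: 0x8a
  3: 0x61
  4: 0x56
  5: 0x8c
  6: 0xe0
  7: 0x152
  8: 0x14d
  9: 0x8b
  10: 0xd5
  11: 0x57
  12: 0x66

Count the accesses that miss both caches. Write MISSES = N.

MISSES = 7

0: 0x51 (blk 10, set 2) → MISS  vc=[]
1: 0x54 (blk 10, set 2) → L1-HIT  vc=[]
2: 0x8a (blk 17, set 1) → MISS  vc=[]
3: 0x61 (blk 12, set 4) → MISS  vc=[]
4: 0x56 (blk 10, set 2) → L1-HIT  vc=[]
5: 0x8c (blk 17, set 1) → L1-HIT  vc=[]
6: 0xe0 (blk 28, set 4) → MISS  vc=[12]
7: 0x152 (blk 42, set 2) → MISS  vc=[12, 10]
8: 0x14d (blk 41, set 1) → MISS  vc=[12, 10, 17]
9: 0x8b (blk 17, set 1) → VC-HIT  vc=[12, 10, 41]
10: 0xd5 (blk 26, set 2) → MISS  vc=[12, 10, 41, 42]
11: 0x57 (blk 10, set 2) → VC-HIT  vc=[12, 26, 41, 42]
12: 0x66 (blk 12, set 4) → VC-HIT  vc=[28, 26, 41, 42]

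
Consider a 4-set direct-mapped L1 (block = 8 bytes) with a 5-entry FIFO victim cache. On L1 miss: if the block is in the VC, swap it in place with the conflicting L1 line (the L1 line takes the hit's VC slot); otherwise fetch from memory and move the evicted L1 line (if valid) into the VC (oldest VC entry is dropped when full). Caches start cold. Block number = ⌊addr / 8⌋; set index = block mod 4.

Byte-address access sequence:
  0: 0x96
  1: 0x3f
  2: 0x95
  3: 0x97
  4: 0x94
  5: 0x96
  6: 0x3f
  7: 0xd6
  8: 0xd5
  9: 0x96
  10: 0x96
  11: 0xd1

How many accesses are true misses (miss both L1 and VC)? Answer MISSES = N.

#0 0x96→b18/s2 MISS; vc=[]
#1 0x3f→b7/s3 MISS; vc=[]
#2 0x95→b18/s2 L1-HIT; vc=[]
#3 0x97→b18/s2 L1-HIT; vc=[]
#4 0x94→b18/s2 L1-HIT; vc=[]
#5 0x96→b18/s2 L1-HIT; vc=[]
#6 0x3f→b7/s3 L1-HIT; vc=[]
#7 0xd6→b26/s2 MISS; vc=[18]
#8 0xd5→b26/s2 L1-HIT; vc=[18]
#9 0x96→b18/s2 VC-HIT; vc=[26]
#10 0x96→b18/s2 L1-HIT; vc=[26]
#11 0xd1→b26/s2 VC-HIT; vc=[18]

MISSES = 3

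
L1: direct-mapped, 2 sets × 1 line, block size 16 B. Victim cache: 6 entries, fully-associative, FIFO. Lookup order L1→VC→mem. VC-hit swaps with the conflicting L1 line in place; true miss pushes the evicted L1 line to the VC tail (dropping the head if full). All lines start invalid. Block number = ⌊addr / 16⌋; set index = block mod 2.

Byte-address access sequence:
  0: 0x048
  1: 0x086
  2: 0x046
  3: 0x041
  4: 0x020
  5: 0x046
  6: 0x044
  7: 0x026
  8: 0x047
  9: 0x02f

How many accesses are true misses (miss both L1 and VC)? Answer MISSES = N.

MISSES = 3

0: 0x48 (blk 4, set 0) → MISS  vc=[]
1: 0x86 (blk 8, set 0) → MISS  vc=[4]
2: 0x46 (blk 4, set 0) → VC-HIT  vc=[8]
3: 0x41 (blk 4, set 0) → L1-HIT  vc=[8]
4: 0x20 (blk 2, set 0) → MISS  vc=[8, 4]
5: 0x46 (blk 4, set 0) → VC-HIT  vc=[8, 2]
6: 0x44 (blk 4, set 0) → L1-HIT  vc=[8, 2]
7: 0x26 (blk 2, set 0) → VC-HIT  vc=[8, 4]
8: 0x47 (blk 4, set 0) → VC-HIT  vc=[8, 2]
9: 0x2f (blk 2, set 0) → VC-HIT  vc=[8, 4]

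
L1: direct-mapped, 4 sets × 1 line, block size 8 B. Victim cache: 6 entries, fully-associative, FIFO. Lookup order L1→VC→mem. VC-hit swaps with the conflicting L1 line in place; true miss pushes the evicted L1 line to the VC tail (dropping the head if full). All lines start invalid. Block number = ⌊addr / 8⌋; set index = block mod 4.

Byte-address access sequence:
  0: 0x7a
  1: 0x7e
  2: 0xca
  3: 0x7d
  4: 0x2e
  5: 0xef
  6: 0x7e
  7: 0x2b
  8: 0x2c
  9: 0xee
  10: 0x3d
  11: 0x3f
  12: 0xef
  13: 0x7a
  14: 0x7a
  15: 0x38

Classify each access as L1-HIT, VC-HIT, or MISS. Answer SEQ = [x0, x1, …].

#0 0x7a→b15/s3 MISS; vc=[]
#1 0x7e→b15/s3 L1-HIT; vc=[]
#2 0xca→b25/s1 MISS; vc=[]
#3 0x7d→b15/s3 L1-HIT; vc=[]
#4 0x2e→b5/s1 MISS; vc=[25]
#5 0xef→b29/s1 MISS; vc=[25,5]
#6 0x7e→b15/s3 L1-HIT; vc=[25,5]
#7 0x2b→b5/s1 VC-HIT; vc=[25,29]
#8 0x2c→b5/s1 L1-HIT; vc=[25,29]
#9 0xee→b29/s1 VC-HIT; vc=[25,5]
#10 0x3d→b7/s3 MISS; vc=[25,5,15]
#11 0x3f→b7/s3 L1-HIT; vc=[25,5,15]
#12 0xef→b29/s1 L1-HIT; vc=[25,5,15]
#13 0x7a→b15/s3 VC-HIT; vc=[25,5,7]
#14 0x7a→b15/s3 L1-HIT; vc=[25,5,7]
#15 0x38→b7/s3 VC-HIT; vc=[25,5,15]

SEQ = [MISS, L1-HIT, MISS, L1-HIT, MISS, MISS, L1-HIT, VC-HIT, L1-HIT, VC-HIT, MISS, L1-HIT, L1-HIT, VC-HIT, L1-HIT, VC-HIT]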